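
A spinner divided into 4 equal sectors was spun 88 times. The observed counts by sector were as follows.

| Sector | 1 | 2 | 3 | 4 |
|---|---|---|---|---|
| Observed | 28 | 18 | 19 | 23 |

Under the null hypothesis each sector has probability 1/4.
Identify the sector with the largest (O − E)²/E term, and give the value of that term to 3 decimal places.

Under H₀ each category has probability 1/4, so each expected count is 88/4 = 22.
χ² = (28−22)²/22 + (18−22)²/22 + (19−22)²/22 + (23−22)²/22
   = 1.6364 + 0.7273 + 0.4091 + 0.0455
The largest term is for 1: 1.636.

1, 1.636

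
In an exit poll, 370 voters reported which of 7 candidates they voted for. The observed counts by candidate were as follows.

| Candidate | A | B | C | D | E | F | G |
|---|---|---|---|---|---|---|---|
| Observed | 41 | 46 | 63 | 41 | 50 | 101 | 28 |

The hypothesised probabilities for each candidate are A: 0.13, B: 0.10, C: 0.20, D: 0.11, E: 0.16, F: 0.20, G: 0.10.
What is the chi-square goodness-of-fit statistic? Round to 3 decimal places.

18.345

Expected counts E_i = n·p_i: 370×0.13 = 48.1, 370×0.10 = 37, 370×0.20 = 74, 370×0.11 = 40.7, 370×0.16 = 59.2, 370×0.20 = 74, 370×0.10 = 37.
χ² = (41−48.1)²/48.1 + (46−37)²/37 + (63−74)²/74 + (41−40.7)²/40.7 + (50−59.2)²/59.2 + (101−74)²/74 + (28−37)²/37
   = 1.0480 + 2.1892 + 1.6351 + 0.0022 + 1.4297 + 9.8514 + 2.1892
Sum = 18.345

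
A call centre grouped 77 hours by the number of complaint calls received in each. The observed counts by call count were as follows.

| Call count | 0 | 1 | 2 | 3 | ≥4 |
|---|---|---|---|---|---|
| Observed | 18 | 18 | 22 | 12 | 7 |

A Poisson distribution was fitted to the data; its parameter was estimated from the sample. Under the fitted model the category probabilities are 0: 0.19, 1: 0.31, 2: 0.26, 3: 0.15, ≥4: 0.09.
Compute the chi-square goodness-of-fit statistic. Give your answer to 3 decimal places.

2.434

Expected counts E_i = n·p_i: 77×0.19 = 14.63, 77×0.31 = 23.87, 77×0.26 = 20.02, 77×0.15 = 11.55, 77×0.09 = 6.93.
χ² = (18−14.63)²/14.63 + (18−23.87)²/23.87 + (22−20.02)²/20.02 + (12−11.55)²/11.55 + (7−6.93)²/6.93
   = 0.7763 + 1.4435 + 0.1958 + 0.0175 + 0.0007
Sum = 2.434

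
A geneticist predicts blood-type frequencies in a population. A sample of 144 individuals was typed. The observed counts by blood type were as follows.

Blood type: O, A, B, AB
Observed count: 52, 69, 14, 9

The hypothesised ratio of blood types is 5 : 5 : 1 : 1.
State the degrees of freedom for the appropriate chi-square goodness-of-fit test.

3

There are k = 4 categories and no parameters were estimated from the data, so df = 4 − 1 = 3.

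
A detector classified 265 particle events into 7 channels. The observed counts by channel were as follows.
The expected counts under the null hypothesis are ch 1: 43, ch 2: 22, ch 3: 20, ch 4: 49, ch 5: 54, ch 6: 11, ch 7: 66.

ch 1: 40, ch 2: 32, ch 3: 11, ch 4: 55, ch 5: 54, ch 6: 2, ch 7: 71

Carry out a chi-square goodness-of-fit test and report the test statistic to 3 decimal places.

χ² = (40−43)²/43 + (32−22)²/22 + (11−20)²/20 + (55−49)²/49 + (54−54)²/54 + (2−11)²/11 + (71−66)²/66
   = 0.2093 + 4.5455 + 4.0500 + 0.7347 + 0.0000 + 7.3636 + 0.3788
Sum = 17.282

17.282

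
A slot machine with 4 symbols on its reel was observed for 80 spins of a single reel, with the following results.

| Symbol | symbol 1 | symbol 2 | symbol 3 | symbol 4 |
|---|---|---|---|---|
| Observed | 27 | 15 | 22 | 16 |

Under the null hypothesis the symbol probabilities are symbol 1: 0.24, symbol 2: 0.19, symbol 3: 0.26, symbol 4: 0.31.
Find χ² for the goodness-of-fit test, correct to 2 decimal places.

6.36

Expected counts E_i = n·p_i: 80×0.24 = 19.2, 80×0.19 = 15.2, 80×0.26 = 20.8, 80×0.31 = 24.8.
cat           O        E   (O−E)²/E
symbol 1     27     19.2      3.169
symbol 2     15     15.2      0.003
symbol 3     22     20.8      0.069
symbol 4     16     24.8      3.123
Sum = 6.36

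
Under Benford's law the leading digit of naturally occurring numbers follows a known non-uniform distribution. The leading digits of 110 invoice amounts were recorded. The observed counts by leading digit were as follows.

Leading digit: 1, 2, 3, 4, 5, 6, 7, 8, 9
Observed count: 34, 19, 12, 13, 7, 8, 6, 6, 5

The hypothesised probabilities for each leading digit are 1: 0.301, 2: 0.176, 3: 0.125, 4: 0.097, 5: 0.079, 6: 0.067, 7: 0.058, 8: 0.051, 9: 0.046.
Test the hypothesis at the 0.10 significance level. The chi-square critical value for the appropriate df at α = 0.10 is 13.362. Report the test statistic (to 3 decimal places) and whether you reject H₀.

1.195; do not reject

Expected counts E_i = n·p_i: 110×0.301 = 33.11, 110×0.176 = 19.36, 110×0.125 = 13.75, 110×0.097 = 10.67, 110×0.079 = 8.69, 110×0.067 = 7.37, 110×0.058 = 6.38, 110×0.051 = 5.61, 110×0.046 = 5.06.
χ² = (34−33.11)²/33.11 + (19−19.36)²/19.36 + (12−13.75)²/13.75 + (13−10.67)²/10.67 + (7−8.69)²/8.69 + (8−7.37)²/7.37 + (6−6.38)²/6.38 + (6−5.61)²/5.61 + (5−5.06)²/5.06
   = 0.0239 + 0.0067 + 0.2227 + 0.5088 + 0.3287 + 0.0539 + 0.0226 + 0.0271 + 0.0007
Sum = 1.195
df = 8. Since 1.195 < 13.362, we do not reject H₀.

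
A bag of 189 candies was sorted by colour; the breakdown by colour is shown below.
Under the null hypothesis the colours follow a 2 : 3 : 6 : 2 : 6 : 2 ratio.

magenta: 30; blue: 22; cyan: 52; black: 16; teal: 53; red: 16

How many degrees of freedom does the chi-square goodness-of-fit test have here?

There are k = 6 categories and no parameters were estimated from the data, so df = 6 − 1 = 5.

5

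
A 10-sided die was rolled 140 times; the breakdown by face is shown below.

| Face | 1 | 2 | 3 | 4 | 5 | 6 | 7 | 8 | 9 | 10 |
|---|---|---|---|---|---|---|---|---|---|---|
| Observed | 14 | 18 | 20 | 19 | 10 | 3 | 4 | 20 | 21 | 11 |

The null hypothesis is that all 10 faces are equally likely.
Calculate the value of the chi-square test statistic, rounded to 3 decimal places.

Expected count for each of the 10 categories: 140/10 = 14.
χ² = (14−14)²/14 + (18−14)²/14 + (20−14)²/14 + (19−14)²/14 + (10−14)²/14 + (3−14)²/14 + (4−14)²/14 + (20−14)²/14 + (21−14)²/14 + (11−14)²/14
   = 0.0000 + 1.1429 + 2.5714 + 1.7857 + 1.1429 + 8.6429 + 7.1429 + 2.5714 + 3.5000 + 0.6429
Sum = 29.143

29.143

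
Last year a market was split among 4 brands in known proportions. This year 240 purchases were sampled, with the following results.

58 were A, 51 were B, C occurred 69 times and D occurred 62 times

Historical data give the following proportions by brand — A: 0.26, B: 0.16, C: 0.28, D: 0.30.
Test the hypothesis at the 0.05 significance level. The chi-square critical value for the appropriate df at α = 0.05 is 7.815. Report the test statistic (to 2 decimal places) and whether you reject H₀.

5.88; do not reject

Expected counts E_i = n·p_i: 240×0.26 = 62.4, 240×0.16 = 38.4, 240×0.28 = 67.2, 240×0.30 = 72.
χ² = (58−62.4)²/62.4 + (51−38.4)²/38.4 + (69−67.2)²/67.2 + (62−72)²/72
   = 0.310 + 4.134 + 0.048 + 1.389
Sum = 5.88
df = 3. Since 5.88 < 7.815, we do not reject H₀.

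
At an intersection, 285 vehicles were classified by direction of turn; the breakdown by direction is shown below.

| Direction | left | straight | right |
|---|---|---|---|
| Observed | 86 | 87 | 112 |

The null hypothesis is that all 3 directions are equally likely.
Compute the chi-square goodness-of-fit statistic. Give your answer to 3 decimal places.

Expected count for each of the 3 categories: 285/3 = 95.
cat           O        E   (O−E)²/E
left         86       95     0.8526
straight     87       95     0.6737
right       112       95     3.0421
Sum = 4.568

4.568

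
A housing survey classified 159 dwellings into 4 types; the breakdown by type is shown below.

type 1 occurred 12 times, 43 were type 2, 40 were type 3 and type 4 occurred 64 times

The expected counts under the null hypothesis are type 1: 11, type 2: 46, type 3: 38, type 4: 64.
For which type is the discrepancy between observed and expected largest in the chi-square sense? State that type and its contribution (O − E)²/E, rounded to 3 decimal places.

type 1: (12 − 11)²/11 = 1/11 = 0.0909
type 2: (43 − 46)²/46 = 9/46 = 0.1957
type 3: (40 − 38)²/38 = 4/38 = 0.1053
type 4: (64 − 64)²/64 = 0/64 = 0.0000
The largest term is for type 2: 0.196.

type 2, 0.196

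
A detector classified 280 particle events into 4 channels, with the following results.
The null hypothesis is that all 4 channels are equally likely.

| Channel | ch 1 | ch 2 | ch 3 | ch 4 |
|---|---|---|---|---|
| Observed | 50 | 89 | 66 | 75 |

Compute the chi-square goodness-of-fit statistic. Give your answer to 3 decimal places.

11.457

Expected count for each of the 4 categories: 280/4 = 70.
cat         O        E   (O−E)²/E
ch 1       50       70     5.7143
ch 2       89       70     5.1571
ch 3       66       70     0.2286
ch 4       75       70     0.3571
Sum = 11.457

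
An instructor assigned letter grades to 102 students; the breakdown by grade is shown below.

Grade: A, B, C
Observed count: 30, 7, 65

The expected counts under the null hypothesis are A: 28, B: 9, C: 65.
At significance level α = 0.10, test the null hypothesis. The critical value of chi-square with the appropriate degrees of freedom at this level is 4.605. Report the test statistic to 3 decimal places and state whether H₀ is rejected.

0.587; do not reject

χ² = (30−28)²/28 + (7−9)²/9 + (65−65)²/65
   = 0.1429 + 0.4444 + 0.0000
Sum = 0.587
df = 2. Since 0.587 < 4.605, we do not reject H₀.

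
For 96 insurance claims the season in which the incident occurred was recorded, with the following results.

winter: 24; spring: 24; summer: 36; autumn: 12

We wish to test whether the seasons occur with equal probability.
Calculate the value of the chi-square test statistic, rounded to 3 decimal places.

12.000

Expected count for each of the 4 categories: 96/4 = 24.
cat         O        E   (O−E)²/E
winter     24       24     0.0000
spring     24       24     0.0000
summer     36       24     6.0000
autumn     12       24     6.0000
Sum = 12.000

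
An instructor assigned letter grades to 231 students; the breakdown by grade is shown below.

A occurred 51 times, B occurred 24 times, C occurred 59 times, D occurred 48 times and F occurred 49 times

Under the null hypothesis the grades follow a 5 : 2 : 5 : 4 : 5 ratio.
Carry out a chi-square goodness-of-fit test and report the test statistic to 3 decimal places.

1.782

Ratio total = 21. Expected counts: 231×5/21 = 55, 231×2/21 = 22, 231×5/21 = 55, 231×4/21 = 44, 231×5/21 = 55.
χ² = (51−55)²/55 + (24−22)²/22 + (59−55)²/55 + (48−44)²/44 + (49−55)²/55
   = 0.2909 + 0.1818 + 0.2909 + 0.3636 + 0.6545
Sum = 1.782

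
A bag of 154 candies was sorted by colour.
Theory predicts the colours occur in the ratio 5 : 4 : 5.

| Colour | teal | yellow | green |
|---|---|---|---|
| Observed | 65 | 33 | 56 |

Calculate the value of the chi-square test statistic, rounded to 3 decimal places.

Ratio total = 14. Expected counts: 154×5/14 = 55, 154×4/14 = 44, 154×5/14 = 55.
cat         O        E   (O−E)²/E
teal       65       55     1.8182
yellow     33       44     2.7500
green      56       55     0.0182
Sum = 4.586

4.586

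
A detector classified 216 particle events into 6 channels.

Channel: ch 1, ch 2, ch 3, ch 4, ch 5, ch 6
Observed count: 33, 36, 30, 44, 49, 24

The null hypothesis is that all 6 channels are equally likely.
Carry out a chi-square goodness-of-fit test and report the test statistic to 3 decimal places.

Under H₀ each category has probability 1/6, so each expected count is 216/6 = 36.
χ² = (33−36)²/36 + (36−36)²/36 + (30−36)²/36 + (44−36)²/36 + (49−36)²/36 + (24−36)²/36
   = 0.2500 + 0.0000 + 1.0000 + 1.7778 + 4.6944 + 4.0000
Sum = 11.722

11.722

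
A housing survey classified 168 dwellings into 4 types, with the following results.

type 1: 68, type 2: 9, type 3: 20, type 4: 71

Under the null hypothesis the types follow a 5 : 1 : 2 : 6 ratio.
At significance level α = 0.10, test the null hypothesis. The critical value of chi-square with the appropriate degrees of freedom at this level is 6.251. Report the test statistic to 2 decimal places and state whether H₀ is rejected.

2.50; do not reject

Ratio total = 14. Expected counts: 168×5/14 = 60, 168×1/14 = 12, 168×2/14 = 24, 168×6/14 = 72.
cat         O        E   (O−E)²/E
type 1     68       60      1.067
type 2      9       12      0.750
type 3     20       24      0.667
type 4     71       72      0.014
Sum = 2.50
df = 3. Since 2.50 < 6.251, we do not reject H₀.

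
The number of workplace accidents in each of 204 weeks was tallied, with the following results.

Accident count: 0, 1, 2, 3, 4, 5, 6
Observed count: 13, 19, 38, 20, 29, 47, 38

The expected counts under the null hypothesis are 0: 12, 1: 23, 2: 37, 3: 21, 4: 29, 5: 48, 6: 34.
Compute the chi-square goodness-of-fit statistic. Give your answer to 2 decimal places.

χ² = (13−12)²/12 + (19−23)²/23 + (38−37)²/37 + (20−21)²/21 + (29−29)²/29 + (47−48)²/48 + (38−34)²/34
   = 0.083 + 0.696 + 0.027 + 0.048 + 0.000 + 0.021 + 0.471
Sum = 1.35

1.35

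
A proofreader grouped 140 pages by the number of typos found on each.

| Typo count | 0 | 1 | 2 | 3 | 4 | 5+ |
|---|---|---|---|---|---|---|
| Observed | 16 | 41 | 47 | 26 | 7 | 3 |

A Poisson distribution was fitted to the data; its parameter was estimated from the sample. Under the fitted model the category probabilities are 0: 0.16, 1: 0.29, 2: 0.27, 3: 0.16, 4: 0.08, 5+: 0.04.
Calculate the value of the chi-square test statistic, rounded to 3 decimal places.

Expected counts E_i = n·p_i: 140×0.16 = 22.4, 140×0.29 = 40.6, 140×0.27 = 37.8, 140×0.16 = 22.4, 140×0.08 = 11.2, 140×0.04 = 5.6.
cat         O        E   (O−E)²/E
0          16     22.4     1.8286
1          41     40.6     0.0039
2          47     37.8     2.2392
3          26     22.4     0.5786
4           7     11.2     1.5750
5+          3      5.6     1.2071
Sum = 7.432

7.432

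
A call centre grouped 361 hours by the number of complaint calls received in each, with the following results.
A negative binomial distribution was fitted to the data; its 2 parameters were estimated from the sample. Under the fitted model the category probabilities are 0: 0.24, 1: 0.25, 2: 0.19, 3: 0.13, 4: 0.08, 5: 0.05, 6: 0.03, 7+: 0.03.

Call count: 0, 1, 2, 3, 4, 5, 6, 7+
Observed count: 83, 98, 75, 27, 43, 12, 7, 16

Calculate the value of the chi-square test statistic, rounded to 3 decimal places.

22.635

Expected counts E_i = n·p_i: 361×0.24 = 86.64, 361×0.25 = 90.25, 361×0.19 = 68.59, 361×0.13 = 46.93, 361×0.08 = 28.88, 361×0.05 = 18.05, 361×0.03 = 10.83, 361×0.03 = 10.83.
0: (83 − 86.64)²/86.64 = 13.2496/86.64 = 0.1529
1: (98 − 90.25)²/90.25 = 60.0625/90.25 = 0.6655
2: (75 − 68.59)²/68.59 = 41.0881/68.59 = 0.5990
3: (27 − 46.93)²/46.93 = 397.2049/46.93 = 8.4638
4: (43 − 28.88)²/28.88 = 199.3744/28.88 = 6.9035
5: (12 − 18.05)²/18.05 = 36.6025/18.05 = 2.0278
6: (7 − 10.83)²/10.83 = 14.6689/10.83 = 1.3545
7+: (16 − 10.83)²/10.83 = 26.7289/10.83 = 2.4680
Sum = 22.635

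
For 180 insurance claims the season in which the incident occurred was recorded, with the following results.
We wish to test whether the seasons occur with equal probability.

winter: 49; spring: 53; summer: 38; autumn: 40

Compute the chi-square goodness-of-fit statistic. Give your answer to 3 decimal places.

Under H₀ each category has probability 1/4, so each expected count is 180/4 = 45.
χ² = (49−45)²/45 + (53−45)²/45 + (38−45)²/45 + (40−45)²/45
   = 0.3556 + 1.4222 + 1.0889 + 0.5556
Sum = 3.422

3.422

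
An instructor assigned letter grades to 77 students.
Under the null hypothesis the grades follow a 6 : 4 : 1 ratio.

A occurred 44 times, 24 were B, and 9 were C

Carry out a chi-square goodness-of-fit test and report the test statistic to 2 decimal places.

Ratio total = 11. Expected counts: 77×6/11 = 42, 77×4/11 = 28, 77×1/11 = 7.
A: (44 − 42)²/42 = 4/42 = 0.095
B: (24 − 28)²/28 = 16/28 = 0.571
C: (9 − 7)²/7 = 4/7 = 0.571
Sum = 1.24

1.24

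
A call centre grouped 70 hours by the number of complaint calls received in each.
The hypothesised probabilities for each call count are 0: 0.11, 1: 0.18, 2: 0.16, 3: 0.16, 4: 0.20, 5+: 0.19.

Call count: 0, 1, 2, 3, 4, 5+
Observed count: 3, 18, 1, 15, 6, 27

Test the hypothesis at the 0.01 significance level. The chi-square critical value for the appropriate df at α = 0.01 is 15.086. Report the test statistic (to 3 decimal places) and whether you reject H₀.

Expected counts E_i = n·p_i: 70×0.11 = 7.7, 70×0.18 = 12.6, 70×0.16 = 11.2, 70×0.16 = 11.2, 70×0.20 = 14, 70×0.19 = 13.3.
cat         O        E   (O−E)²/E
0           3      7.7     2.8688
1          18     12.6     2.3143
2           1     11.2     9.2893
3          15     11.2     1.2893
4           6       14     4.5714
5+         27     13.3    14.1120
Sum = 34.445
df = 5. Since 34.445 > 15.086, we reject H₀.

34.445; reject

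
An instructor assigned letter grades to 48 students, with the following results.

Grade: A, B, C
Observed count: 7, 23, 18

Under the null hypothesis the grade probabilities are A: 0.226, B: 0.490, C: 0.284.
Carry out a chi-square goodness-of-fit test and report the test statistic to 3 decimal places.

Expected counts E_i = n·p_i: 48×0.226 = 10.848, 48×0.490 = 23.52, 48×0.284 = 13.632.
cat         O        E   (O−E)²/E
A           7   10.848     1.3650
B          23    23.52     0.0115
C          18   13.632     1.3996
Sum = 2.776

2.776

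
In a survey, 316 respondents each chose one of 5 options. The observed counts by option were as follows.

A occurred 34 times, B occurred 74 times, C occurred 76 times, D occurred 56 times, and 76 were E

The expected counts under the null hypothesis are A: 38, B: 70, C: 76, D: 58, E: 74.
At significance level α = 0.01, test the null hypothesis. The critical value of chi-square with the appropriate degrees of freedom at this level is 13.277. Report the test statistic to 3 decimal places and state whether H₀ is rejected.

0.773; do not reject

χ² = (34−38)²/38 + (74−70)²/70 + (76−76)²/76 + (56−58)²/58 + (76−74)²/74
   = 0.4211 + 0.2286 + 0.0000 + 0.0690 + 0.0541
Sum = 0.773
df = 4. Since 0.773 < 13.277, we do not reject H₀.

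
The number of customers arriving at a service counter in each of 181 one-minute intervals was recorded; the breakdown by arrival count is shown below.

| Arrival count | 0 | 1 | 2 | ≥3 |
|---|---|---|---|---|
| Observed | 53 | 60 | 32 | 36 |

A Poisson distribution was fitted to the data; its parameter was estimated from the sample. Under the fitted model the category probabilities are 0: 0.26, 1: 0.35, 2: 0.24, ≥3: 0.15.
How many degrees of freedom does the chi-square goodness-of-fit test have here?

There are k = 4 categories and 1 parameter estimated from the data, so df = 4 − 1 − 1 = 2.

2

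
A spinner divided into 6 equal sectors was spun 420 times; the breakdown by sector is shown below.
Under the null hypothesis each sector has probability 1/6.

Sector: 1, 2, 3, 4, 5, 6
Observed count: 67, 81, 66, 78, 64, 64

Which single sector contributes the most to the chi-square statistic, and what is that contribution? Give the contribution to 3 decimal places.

Expected count for each of the 6 categories: 420/6 = 70.
cat         O        E   (O−E)²/E
1          67       70     0.1286
2          81       70     1.7286
3          66       70     0.2286
4          78       70     0.9143
5          64       70     0.5143
6          64       70     0.5143
The largest term is for 2: 1.729.

2, 1.729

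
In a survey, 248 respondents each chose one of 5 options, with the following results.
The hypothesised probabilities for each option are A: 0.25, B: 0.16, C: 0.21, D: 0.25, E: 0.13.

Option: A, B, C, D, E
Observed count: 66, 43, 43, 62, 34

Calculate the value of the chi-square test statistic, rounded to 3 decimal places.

Expected counts E_i = n·p_i: 248×0.25 = 62, 248×0.16 = 39.68, 248×0.21 = 52.08, 248×0.25 = 62, 248×0.13 = 32.24.
cat         O        E   (O−E)²/E
A          66       62     0.2581
B          43    39.68     0.2778
C          43    52.08     1.5831
D          62       62     0.0000
E          34    32.24     0.0961
Sum = 2.215

2.215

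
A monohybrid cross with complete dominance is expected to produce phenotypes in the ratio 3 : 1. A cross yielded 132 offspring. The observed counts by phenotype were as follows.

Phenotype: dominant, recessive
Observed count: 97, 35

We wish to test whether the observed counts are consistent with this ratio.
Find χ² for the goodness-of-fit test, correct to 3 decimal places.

0.162

Ratio total = 4. Expected counts: 132×3/4 = 99, 132×1/4 = 33.
cat            O        E   (O−E)²/E
dominant      97       99     0.0404
recessive     35       33     0.1212
Sum = 0.162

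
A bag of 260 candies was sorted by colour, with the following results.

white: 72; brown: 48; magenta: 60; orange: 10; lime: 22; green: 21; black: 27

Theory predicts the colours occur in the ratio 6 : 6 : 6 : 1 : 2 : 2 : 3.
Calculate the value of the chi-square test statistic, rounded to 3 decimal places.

Ratio total = 26. Expected counts: 260×6/26 = 60, 260×6/26 = 60, 260×6/26 = 60, 260×1/26 = 10, 260×2/26 = 20, 260×2/26 = 20, 260×3/26 = 30.
white: (72 − 60)²/60 = 144/60 = 2.4000
brown: (48 − 60)²/60 = 144/60 = 2.4000
magenta: (60 − 60)²/60 = 0/60 = 0.0000
orange: (10 − 10)²/10 = 0/10 = 0.0000
lime: (22 − 20)²/20 = 4/20 = 0.2000
green: (21 − 20)²/20 = 1/20 = 0.0500
black: (27 − 30)²/30 = 9/30 = 0.3000
Sum = 5.350

5.350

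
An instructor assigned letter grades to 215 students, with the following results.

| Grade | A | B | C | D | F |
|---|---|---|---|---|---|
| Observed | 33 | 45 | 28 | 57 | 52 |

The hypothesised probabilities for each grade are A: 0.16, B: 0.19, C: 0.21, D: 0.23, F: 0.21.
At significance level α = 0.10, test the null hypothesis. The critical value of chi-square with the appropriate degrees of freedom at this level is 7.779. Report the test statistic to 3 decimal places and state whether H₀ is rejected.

9.185; reject

Expected counts E_i = n·p_i: 215×0.16 = 34.4, 215×0.19 = 40.85, 215×0.21 = 45.15, 215×0.23 = 49.45, 215×0.21 = 45.15.
A: (33 − 34.4)²/34.4 = 1.96/34.4 = 0.0570
B: (45 − 40.85)²/40.85 = 17.2225/40.85 = 0.4216
C: (28 − 45.15)²/45.15 = 294.1225/45.15 = 6.5143
D: (57 − 49.45)²/49.45 = 57.0025/49.45 = 1.1527
F: (52 − 45.15)²/45.15 = 46.9225/45.15 = 1.0393
Sum = 9.185
df = 4. Since 9.185 > 7.779, we reject H₀.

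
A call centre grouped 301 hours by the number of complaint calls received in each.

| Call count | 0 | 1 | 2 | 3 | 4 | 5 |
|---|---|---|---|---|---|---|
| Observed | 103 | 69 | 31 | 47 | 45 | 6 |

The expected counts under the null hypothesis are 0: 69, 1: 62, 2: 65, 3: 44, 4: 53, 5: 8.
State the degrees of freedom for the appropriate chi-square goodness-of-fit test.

There are k = 6 categories and no parameters were estimated from the data, so df = 6 − 1 = 5.

5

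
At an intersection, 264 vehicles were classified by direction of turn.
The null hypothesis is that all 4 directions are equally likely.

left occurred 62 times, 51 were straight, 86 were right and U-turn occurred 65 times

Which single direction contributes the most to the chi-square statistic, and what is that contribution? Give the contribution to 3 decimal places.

right, 6.061

Expected count for each of the 4 categories: 264/4 = 66.
cat           O        E   (O−E)²/E
left         62       66     0.2424
straight     51       66     3.4091
right        86       66     6.0606
U-turn       65       66     0.0152
The largest term is for right: 6.061.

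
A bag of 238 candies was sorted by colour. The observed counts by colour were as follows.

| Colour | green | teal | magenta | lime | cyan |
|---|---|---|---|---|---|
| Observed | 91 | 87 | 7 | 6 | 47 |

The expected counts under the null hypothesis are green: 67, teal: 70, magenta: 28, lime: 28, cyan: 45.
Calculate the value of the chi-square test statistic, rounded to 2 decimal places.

χ² = (91−67)²/67 + (87−70)²/70 + (7−28)²/28 + (6−28)²/28 + (47−45)²/45
   = 8.597 + 4.129 + 15.750 + 17.286 + 0.089
Sum = 45.85

45.85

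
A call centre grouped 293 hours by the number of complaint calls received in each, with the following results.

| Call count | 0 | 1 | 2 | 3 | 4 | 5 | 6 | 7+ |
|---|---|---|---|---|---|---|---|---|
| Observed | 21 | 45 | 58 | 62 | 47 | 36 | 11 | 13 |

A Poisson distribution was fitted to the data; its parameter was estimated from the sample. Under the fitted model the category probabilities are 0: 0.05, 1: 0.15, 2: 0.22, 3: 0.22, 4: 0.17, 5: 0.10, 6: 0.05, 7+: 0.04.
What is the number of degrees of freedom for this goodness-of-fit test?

6

There are k = 8 categories and 1 parameter estimated from the data, so df = 8 − 1 − 1 = 6.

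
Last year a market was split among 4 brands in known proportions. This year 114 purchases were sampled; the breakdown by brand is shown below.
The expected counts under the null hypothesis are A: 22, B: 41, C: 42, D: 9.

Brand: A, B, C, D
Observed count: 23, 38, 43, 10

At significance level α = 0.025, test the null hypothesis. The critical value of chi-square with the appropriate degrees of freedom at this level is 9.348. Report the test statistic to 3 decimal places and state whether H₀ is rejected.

cat         O        E   (O−E)²/E
A          23       22     0.0455
B          38       41     0.2195
C          43       42     0.0238
D          10        9     0.1111
Sum = 0.400
df = 3. Since 0.400 < 9.348, we do not reject H₀.

0.400; do not reject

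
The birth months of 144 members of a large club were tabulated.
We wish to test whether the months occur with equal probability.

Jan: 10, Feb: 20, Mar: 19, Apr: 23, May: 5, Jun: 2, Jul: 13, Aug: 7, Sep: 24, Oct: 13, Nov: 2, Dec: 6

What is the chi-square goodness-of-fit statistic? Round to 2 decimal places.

57.83

Under H₀ each category has probability 1/12, so each expected count is 144/12 = 12.
cat         O        E   (O−E)²/E
Jan        10       12      0.333
Feb        20       12      5.333
Mar        19       12      4.083
Apr        23       12     10.083
May         5       12      4.083
Jun         2       12      8.333
Jul        13       12      0.083
Aug         7       12      2.083
Sep        24       12     12.000
Oct        13       12      0.083
Nov         2       12      8.333
Dec         6       12      3.000
Sum = 57.83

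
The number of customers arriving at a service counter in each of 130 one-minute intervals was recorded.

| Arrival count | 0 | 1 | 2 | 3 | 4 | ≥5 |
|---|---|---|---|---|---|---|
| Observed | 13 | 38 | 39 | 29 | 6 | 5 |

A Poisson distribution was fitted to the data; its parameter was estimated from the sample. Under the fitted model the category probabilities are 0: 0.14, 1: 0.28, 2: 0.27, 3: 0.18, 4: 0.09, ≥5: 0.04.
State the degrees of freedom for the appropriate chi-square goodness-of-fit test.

4

There are k = 6 categories and 1 parameter estimated from the data, so df = 6 − 1 − 1 = 4.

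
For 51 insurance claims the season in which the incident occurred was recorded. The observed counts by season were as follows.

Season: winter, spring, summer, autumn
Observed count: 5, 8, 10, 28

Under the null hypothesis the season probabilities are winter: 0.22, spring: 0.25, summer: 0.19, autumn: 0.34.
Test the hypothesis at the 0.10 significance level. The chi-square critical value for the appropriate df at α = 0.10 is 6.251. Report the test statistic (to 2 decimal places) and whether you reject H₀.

Expected counts E_i = n·p_i: 51×0.22 = 11.22, 51×0.25 = 12.75, 51×0.19 = 9.69, 51×0.34 = 17.34.
cat         O        E   (O−E)²/E
winter      5    11.22      3.448
spring      8    12.75      1.770
summer     10     9.69      0.010
autumn     28    17.34      6.553
Sum = 11.78
df = 3. Since 11.78 > 6.251, we reject H₀.

11.78; reject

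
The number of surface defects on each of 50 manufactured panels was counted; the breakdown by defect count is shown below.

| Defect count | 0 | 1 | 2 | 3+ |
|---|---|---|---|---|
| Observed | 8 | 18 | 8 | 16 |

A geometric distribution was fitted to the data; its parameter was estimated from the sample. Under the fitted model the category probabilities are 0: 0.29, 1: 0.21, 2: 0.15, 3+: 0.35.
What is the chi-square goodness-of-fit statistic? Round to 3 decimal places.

Expected counts E_i = n·p_i: 50×0.29 = 14.5, 50×0.21 = 10.5, 50×0.15 = 7.5, 50×0.35 = 17.5.
0: (8 − 14.5)²/14.5 = 42.25/14.5 = 2.9138
1: (18 − 10.5)²/10.5 = 56.25/10.5 = 5.3571
2: (8 − 7.5)²/7.5 = 0.25/7.5 = 0.0333
3+: (16 − 17.5)²/17.5 = 2.25/17.5 = 0.1286
Sum = 8.433

8.433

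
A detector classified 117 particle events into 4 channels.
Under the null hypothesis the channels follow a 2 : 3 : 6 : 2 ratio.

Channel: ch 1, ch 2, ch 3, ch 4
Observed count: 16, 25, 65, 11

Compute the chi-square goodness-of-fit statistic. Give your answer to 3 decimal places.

Ratio total = 13. Expected counts: 117×2/13 = 18, 117×3/13 = 27, 117×6/13 = 54, 117×2/13 = 18.
χ² = (16−18)²/18 + (25−27)²/27 + (65−54)²/54 + (11−18)²/18
   = 0.2222 + 0.1481 + 2.2407 + 2.7222
Sum = 5.333

5.333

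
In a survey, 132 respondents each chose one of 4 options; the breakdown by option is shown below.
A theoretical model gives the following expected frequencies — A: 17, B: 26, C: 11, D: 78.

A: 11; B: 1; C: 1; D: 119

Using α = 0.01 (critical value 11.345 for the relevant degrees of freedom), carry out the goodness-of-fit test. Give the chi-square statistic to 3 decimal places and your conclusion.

56.798; reject

A: (11 − 17)²/17 = 36/17 = 2.1176
B: (1 − 26)²/26 = 625/26 = 24.0385
C: (1 − 11)²/11 = 100/11 = 9.0909
D: (119 − 78)²/78 = 1681/78 = 21.5513
Sum = 56.798
df = 3. Since 56.798 > 11.345, we reject H₀.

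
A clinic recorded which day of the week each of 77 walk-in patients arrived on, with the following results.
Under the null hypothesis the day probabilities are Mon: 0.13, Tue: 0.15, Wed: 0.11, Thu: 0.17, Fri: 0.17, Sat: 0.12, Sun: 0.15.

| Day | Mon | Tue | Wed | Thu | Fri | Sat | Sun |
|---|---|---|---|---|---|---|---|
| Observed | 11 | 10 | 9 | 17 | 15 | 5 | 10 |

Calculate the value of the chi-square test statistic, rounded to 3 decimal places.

3.939

Expected counts E_i = n·p_i: 77×0.13 = 10.01, 77×0.15 = 11.55, 77×0.11 = 8.47, 77×0.17 = 13.09, 77×0.17 = 13.09, 77×0.12 = 9.24, 77×0.15 = 11.55.
Mon: (11 − 10.01)²/10.01 = 0.9801/10.01 = 0.0979
Tue: (10 − 11.55)²/11.55 = 2.4025/11.55 = 0.2080
Wed: (9 − 8.47)²/8.47 = 0.2809/8.47 = 0.0332
Thu: (17 − 13.09)²/13.09 = 15.2881/13.09 = 1.1679
Fri: (15 − 13.09)²/13.09 = 3.6481/13.09 = 0.2787
Sat: (5 − 9.24)²/9.24 = 17.9776/9.24 = 1.9456
Sun: (10 − 11.55)²/11.55 = 2.4025/11.55 = 0.2080
Sum = 3.939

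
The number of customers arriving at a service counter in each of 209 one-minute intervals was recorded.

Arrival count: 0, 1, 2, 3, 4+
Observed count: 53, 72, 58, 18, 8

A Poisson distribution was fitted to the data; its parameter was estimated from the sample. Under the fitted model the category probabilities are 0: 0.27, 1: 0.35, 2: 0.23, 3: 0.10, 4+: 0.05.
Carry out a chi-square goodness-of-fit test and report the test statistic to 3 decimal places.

Expected counts E_i = n·p_i: 209×0.27 = 56.43, 209×0.35 = 73.15, 209×0.23 = 48.07, 209×0.10 = 20.9, 209×0.05 = 10.45.
cat         O        E   (O−E)²/E
0          53    56.43     0.2085
1          72    73.15     0.0181
2          58    48.07     2.0513
3          18     20.9     0.4024
4+          8    10.45     0.5744
Sum = 3.255

3.255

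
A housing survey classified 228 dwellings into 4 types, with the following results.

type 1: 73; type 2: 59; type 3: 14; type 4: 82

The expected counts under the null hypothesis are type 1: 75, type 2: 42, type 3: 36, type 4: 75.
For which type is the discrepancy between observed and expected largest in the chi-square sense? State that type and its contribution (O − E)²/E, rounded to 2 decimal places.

χ² = (73−75)²/75 + (59−42)²/42 + (14−36)²/36 + (82−75)²/75
   = 0.053 + 6.881 + 13.444 + 0.653
The largest term is for type 3: 13.44.

type 3, 13.44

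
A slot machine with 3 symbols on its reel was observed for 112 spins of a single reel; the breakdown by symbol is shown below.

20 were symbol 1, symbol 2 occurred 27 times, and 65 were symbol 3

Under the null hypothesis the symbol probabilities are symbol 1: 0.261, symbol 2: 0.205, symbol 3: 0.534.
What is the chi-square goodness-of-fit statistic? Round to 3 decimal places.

Expected counts E_i = n·p_i: 112×0.261 = 29.232, 112×0.205 = 22.96, 112×0.534 = 59.808.
symbol 1: (20 − 29.232)²/29.232 = 85.229824/29.232 = 2.9156
symbol 2: (27 − 22.96)²/22.96 = 16.3216/22.96 = 0.7109
symbol 3: (65 − 59.808)²/59.808 = 26.956864/59.808 = 0.4507
Sum = 4.077

4.077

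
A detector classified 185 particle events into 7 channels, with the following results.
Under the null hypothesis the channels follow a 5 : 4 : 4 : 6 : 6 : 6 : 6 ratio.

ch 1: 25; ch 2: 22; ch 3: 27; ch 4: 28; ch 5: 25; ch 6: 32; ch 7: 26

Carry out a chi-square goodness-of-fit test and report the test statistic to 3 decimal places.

Ratio total = 37. Expected counts: 185×5/37 = 25, 185×4/37 = 20, 185×4/37 = 20, 185×6/37 = 30, 185×6/37 = 30, 185×6/37 = 30, 185×6/37 = 30.
χ² = (25−25)²/25 + (22−20)²/20 + (27−20)²/20 + (28−30)²/30 + (25−30)²/30 + (32−30)²/30 + (26−30)²/30
   = 0.0000 + 0.2000 + 2.4500 + 0.1333 + 0.8333 + 0.1333 + 0.5333
Sum = 4.283

4.283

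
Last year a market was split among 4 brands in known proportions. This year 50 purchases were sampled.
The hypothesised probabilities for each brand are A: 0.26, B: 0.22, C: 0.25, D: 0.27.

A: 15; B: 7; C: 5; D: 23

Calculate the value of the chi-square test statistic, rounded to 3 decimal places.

Expected counts E_i = n·p_i: 50×0.26 = 13, 50×0.22 = 11, 50×0.25 = 12.5, 50×0.27 = 13.5.
A: (15 − 13)²/13 = 4/13 = 0.3077
B: (7 − 11)²/11 = 16/11 = 1.4545
C: (5 − 12.5)²/12.5 = 56.25/12.5 = 4.5000
D: (23 − 13.5)²/13.5 = 90.25/13.5 = 6.6852
Sum = 12.947

12.947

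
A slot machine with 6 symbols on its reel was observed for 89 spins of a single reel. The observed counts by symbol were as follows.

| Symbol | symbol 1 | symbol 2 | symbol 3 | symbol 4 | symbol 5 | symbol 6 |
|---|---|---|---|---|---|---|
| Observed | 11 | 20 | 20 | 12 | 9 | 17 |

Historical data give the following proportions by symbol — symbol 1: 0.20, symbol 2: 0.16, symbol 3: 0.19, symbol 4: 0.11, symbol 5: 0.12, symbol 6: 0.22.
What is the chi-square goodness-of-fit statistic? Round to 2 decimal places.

6.60

Expected counts E_i = n·p_i: 89×0.20 = 17.8, 89×0.16 = 14.24, 89×0.19 = 16.91, 89×0.11 = 9.79, 89×0.12 = 10.68, 89×0.22 = 19.58.
cat           O        E   (O−E)²/E
symbol 1     11     17.8      2.598
symbol 2     20    14.24      2.330
symbol 3     20    16.91      0.565
symbol 4     12     9.79      0.499
symbol 5      9    10.68      0.264
symbol 6     17    19.58      0.340
Sum = 6.60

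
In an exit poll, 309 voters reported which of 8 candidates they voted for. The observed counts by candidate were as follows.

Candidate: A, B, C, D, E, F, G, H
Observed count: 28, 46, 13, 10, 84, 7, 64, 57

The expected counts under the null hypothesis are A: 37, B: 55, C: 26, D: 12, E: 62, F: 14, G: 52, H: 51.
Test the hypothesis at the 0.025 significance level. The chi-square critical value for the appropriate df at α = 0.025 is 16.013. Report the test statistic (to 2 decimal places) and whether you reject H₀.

cat         O        E   (O−E)²/E
A          28       37      2.189
B          46       55      1.473
C          13       26      6.500
D          10       12      0.333
E          84       62      7.806
F           7       14      3.500
G          64       52      2.769
H          57       51      0.706
Sum = 25.28
df = 7. Since 25.28 > 16.013, we reject H₀.

25.28; reject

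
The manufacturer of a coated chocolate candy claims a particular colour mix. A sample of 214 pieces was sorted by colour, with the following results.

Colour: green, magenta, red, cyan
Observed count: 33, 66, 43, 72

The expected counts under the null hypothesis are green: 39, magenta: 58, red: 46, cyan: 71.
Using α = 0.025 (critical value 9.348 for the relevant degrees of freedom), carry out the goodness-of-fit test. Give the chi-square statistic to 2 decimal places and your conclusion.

2.24; do not reject

green: (33 − 39)²/39 = 36/39 = 0.923
magenta: (66 − 58)²/58 = 64/58 = 1.103
red: (43 − 46)²/46 = 9/46 = 0.196
cyan: (72 − 71)²/71 = 1/71 = 0.014
Sum = 2.24
df = 3. Since 2.24 < 9.348, we do not reject H₀.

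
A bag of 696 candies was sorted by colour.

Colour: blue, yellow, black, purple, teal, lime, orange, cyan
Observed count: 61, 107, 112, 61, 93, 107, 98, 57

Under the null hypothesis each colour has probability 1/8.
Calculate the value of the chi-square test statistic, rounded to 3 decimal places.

44.069

Expected count for each of the 8 categories: 696/8 = 87.
χ² = (61−87)²/87 + (107−87)²/87 + (112−87)²/87 + (61−87)²/87 + (93−87)²/87 + (107−87)²/87 + (98−87)²/87 + (57−87)²/87
   = 7.7701 + 4.5977 + 7.1839 + 7.7701 + 0.4138 + 4.5977 + 1.3908 + 10.3448
Sum = 44.069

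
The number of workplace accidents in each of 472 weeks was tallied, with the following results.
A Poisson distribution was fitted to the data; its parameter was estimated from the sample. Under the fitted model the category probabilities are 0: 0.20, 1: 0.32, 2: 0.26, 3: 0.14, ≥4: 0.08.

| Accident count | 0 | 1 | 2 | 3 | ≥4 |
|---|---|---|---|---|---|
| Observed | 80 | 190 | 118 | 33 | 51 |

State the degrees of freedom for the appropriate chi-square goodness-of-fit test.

There are k = 5 categories and 1 parameter estimated from the data, so df = 5 − 1 − 1 = 3.

3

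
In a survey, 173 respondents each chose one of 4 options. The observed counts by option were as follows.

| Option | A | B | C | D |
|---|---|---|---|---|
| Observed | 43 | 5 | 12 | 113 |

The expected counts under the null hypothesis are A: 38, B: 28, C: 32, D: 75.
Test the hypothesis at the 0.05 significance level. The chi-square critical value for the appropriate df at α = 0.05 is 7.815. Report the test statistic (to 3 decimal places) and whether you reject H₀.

51.304; reject

χ² = (43−38)²/38 + (5−28)²/28 + (12−32)²/32 + (113−75)²/75
   = 0.6579 + 18.8929 + 12.5000 + 19.2533
Sum = 51.304
df = 3. Since 51.304 > 7.815, we reject H₀.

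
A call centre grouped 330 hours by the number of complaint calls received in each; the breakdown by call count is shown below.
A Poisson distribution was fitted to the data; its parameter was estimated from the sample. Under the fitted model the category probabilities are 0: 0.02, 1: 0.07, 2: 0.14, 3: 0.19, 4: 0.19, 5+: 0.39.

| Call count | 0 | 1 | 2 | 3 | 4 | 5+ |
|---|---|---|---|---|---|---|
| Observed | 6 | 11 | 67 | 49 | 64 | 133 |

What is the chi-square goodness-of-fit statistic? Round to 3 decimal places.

18.921

Expected counts E_i = n·p_i: 330×0.02 = 6.6, 330×0.07 = 23.1, 330×0.14 = 46.2, 330×0.19 = 62.7, 330×0.19 = 62.7, 330×0.39 = 128.7.
0: (6 − 6.6)²/6.6 = 0.36/6.6 = 0.0545
1: (11 − 23.1)²/23.1 = 146.41/23.1 = 6.3381
2: (67 − 46.2)²/46.2 = 432.64/46.2 = 9.3645
3: (49 − 62.7)²/62.7 = 187.69/62.7 = 2.9935
4: (64 − 62.7)²/62.7 = 1.69/62.7 = 0.0270
5+: (133 − 128.7)²/128.7 = 18.49/128.7 = 0.1437
Sum = 18.921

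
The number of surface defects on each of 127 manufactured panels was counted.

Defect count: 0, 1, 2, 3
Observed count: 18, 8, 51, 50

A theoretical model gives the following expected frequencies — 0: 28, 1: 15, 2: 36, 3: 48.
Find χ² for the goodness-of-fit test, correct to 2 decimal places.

χ² = (18−28)²/28 + (8−15)²/15 + (51−36)²/36 + (50−48)²/48
   = 3.571 + 3.267 + 6.250 + 0.083
Sum = 13.17

13.17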